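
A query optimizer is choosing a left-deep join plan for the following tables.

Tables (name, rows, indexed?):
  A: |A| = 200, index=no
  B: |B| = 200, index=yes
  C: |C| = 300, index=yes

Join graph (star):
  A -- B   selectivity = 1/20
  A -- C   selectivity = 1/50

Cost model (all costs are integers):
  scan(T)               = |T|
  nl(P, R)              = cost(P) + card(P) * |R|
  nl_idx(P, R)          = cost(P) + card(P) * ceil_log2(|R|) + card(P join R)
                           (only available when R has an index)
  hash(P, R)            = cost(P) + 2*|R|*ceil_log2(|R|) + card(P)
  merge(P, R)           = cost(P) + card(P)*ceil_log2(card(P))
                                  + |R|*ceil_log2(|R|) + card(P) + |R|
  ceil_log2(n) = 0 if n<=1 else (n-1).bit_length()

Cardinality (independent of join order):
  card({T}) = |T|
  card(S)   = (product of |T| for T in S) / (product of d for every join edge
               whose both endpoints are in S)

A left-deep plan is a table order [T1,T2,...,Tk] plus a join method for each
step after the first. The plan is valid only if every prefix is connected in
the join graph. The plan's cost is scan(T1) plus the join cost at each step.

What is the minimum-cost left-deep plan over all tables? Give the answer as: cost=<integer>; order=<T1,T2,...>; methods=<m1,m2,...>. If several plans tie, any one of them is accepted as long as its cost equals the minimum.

cost=7600; order=A,C,B; methods=nl_idx,hash

Selinger DP (subsets sized 1..n):
  {A}: scan cost=200, card=200
  {B}: scan cost=200, card=200
  {C}: scan cost=300, card=300
  {AB}: card=2000; try (B,hash)→3600, (A,hash)→3600, (B,merge)→3800, (B,nl_idx)→3800, (A,merge)→3800, (B,nl)→40200 …(+1); best=3600 via (B,hash)
  {AC}: card=1200; try (C,nl_idx)→3200, (A,hash)→3800, (C,merge)→5000, (A,merge)→5100, (C,hash)→5800, (C,nl)→60200 …(+1); best=3200 via (C,nl_idx)
  {ABC}: card=12000; try (B,hash)→7600, (C,hash)→11000, (B,merge)→19400, (B,nl_idx)→24800, (C,merge)→30600, (C,nl_idx)→33600 …(+2); best=7600 via (B,hash)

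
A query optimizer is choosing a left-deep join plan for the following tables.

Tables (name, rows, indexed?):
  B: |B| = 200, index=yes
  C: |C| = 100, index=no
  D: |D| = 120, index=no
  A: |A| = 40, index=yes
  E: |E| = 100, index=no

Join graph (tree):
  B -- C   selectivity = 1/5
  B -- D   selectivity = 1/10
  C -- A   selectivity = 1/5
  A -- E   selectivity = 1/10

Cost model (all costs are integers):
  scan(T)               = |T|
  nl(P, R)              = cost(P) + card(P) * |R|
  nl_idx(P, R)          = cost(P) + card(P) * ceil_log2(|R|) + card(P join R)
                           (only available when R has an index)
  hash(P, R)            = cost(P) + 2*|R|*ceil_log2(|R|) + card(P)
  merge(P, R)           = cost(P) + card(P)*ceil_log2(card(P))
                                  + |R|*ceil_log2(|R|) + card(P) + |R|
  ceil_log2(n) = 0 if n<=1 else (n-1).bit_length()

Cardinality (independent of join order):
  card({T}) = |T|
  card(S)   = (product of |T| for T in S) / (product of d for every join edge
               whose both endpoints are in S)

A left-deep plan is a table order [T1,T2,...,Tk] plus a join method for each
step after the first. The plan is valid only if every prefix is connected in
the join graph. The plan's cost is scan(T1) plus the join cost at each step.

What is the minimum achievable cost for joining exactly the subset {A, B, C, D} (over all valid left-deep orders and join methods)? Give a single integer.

Selinger DP over subsets of {A,B,C,D}:
  {B}: scan cost=200, card=200
  {C}: scan cost=100, card=100
  {D}: scan cost=120, card=120
  {A}: scan cost=40, card=40
  {BC}: card=4000; try (C,hash)→1800, (B,merge)→2700, (C,merge)→2800, (B,hash)→3400, (B,nl_idx)→4900, (B,nl)→20100 …(+1); best=1800 via (C,hash)
  {BD}: card=2400; try (D,hash)→2080, (B,merge)→2880, (D,merge)→2960, (B,hash)→3440, (B,nl_idx)→3480, (B,nl)→24120 …(+1); best=2080 via (D,hash)
  {AC}: card=800; try (A,hash)→680, (C,merge)→1120, (A,merge)→1180, (C,hash)→1480, (A,nl_idx)→1500, (C,nl)→4040 …(+1); best=680 via (A,hash)
  {BCD}: card=48000; try (C,hash)→5880, (D,hash)→7480, (C,merge)→34080, (D,merge)→54760, (C,nl)→242080, (D,nl)→481800; best=5880 via (C,hash)
  {ABC}: card=32000; try (B,hash)→4680, (A,hash)→6280, (B,merge)→11280, (B,nl_idx)→39080, (A,merge)→54080, (A,nl_idx)→57800 …(+2); best=4680 via (B,hash)
  {ABCD}: card=384000; try (D,hash)→38360, (A,hash)→54360, (D,merge)→517640, (A,nl_idx)→677880, (A,merge)→822160, (A,nl)→1925880 …(+1); best=38360 via (D,hash)

38360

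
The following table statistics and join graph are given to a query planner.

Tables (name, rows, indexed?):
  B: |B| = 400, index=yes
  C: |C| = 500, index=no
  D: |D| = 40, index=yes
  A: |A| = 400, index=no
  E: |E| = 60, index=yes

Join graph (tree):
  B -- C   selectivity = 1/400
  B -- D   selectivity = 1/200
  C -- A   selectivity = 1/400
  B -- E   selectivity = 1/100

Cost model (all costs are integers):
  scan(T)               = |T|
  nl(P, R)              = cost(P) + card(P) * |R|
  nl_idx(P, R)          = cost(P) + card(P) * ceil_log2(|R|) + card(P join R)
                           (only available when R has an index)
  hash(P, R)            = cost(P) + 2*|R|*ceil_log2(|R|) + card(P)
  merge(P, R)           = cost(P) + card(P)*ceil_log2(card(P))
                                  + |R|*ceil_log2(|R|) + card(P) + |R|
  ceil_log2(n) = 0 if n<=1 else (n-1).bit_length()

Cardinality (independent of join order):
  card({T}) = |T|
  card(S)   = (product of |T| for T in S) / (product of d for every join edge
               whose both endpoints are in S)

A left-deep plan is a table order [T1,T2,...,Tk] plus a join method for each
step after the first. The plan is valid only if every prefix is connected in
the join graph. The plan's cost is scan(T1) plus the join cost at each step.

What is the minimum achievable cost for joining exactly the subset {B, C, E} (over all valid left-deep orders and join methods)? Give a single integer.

Selinger DP over subsets of {B,C,E}:
  {B}: scan cost=400, card=400
  {C}: scan cost=500, card=500
  {E}: scan cost=60, card=60
  {BC}: card=500; try (B,nl_idx)→5500, (B,hash)→8200, (C,merge)→9400, (B,merge)→9500, (C,hash)→9800, (C,nl)→200400 …(+1); best=5500 via (B,nl_idx)
  {BE}: card=240; try (B,nl_idx)→840, (E,hash)→1520, (E,nl_idx)→3040, (B,merge)→4480, (E,merge)→4820, (B,hash)→7320 …(+2); best=840 via (B,nl_idx)
  {BCE}: card=300; try (E,hash)→6720, (C,merge)→8000, (E,nl_idx)→8800, (C,hash)→10080, (E,merge)→10920, (E,nl)→35500 …(+1); best=6720 via (E,hash)

6720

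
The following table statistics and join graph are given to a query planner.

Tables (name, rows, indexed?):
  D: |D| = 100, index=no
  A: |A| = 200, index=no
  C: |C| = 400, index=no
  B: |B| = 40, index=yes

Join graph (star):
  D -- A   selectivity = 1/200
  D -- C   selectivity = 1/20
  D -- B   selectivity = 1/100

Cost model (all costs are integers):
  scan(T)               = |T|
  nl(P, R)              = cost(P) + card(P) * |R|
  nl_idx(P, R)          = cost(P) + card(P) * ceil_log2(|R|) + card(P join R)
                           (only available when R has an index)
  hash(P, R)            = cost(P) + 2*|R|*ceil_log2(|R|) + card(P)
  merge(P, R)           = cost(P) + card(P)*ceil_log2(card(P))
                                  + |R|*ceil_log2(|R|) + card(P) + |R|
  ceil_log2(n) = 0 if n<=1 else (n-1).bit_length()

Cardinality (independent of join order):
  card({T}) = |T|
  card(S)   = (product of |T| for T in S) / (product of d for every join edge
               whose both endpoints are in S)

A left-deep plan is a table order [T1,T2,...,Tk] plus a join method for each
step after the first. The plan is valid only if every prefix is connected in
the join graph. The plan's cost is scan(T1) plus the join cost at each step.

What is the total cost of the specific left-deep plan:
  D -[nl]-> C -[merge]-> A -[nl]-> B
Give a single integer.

step 1: scan D: cost=100, card=100
step 2: join C via nl
    card(P join C) = 100*400/(20) = 2000
    cost = 100 + 100*400 = 40100
step 3: join A via merge
    card(P join A) = 2000*200/(200) = 2000
    cost = 40100 + 2000*11 + 200*8 + 2000 + 200 = 65900
step 4: join B via nl
    card(P join B) = 2000*40/(100) = 800
    cost = 65900 + 2000*40 = 145900

145900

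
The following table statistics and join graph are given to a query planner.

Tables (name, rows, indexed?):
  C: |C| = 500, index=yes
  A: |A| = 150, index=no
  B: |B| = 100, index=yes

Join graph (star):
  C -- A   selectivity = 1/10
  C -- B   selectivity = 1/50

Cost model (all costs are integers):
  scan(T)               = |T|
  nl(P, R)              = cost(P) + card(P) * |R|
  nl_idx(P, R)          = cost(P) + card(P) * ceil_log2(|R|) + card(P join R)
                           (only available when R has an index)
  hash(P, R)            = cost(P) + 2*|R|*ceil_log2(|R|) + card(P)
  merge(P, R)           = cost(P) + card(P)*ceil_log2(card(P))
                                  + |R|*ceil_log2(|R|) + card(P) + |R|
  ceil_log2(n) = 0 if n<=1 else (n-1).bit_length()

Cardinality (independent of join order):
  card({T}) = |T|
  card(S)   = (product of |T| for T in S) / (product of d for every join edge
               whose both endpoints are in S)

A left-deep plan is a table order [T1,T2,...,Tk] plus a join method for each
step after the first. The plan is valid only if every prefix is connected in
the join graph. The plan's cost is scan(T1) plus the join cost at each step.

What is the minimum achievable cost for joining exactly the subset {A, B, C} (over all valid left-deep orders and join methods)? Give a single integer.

Selinger DP over subsets of {A,B,C}:
  {C}: scan cost=500, card=500
  {A}: scan cost=150, card=150
  {B}: scan cost=100, card=100
  {AC}: card=7500; try (A,hash)→3400, (C,merge)→6500, (A,merge)→6850, (C,nl_idx)→9000, (C,hash)→9300, (C,nl)→75150 …(+1); best=3400 via (A,hash)
  {BC}: card=1000; try (C,nl_idx)→2000, (B,hash)→2400, (B,nl_idx)→5000, (C,merge)→5900, (B,merge)→6300, (C,hash)→9200 …(+2); best=2000 via (C,nl_idx)
  {ABC}: card=15000; try (A,hash)→5400, (B,hash)→12300, (A,merge)→14350, (B,nl_idx)→70900, (B,merge)→109200, (A,nl)→152000 …(+1); best=5400 via (A,hash)

5400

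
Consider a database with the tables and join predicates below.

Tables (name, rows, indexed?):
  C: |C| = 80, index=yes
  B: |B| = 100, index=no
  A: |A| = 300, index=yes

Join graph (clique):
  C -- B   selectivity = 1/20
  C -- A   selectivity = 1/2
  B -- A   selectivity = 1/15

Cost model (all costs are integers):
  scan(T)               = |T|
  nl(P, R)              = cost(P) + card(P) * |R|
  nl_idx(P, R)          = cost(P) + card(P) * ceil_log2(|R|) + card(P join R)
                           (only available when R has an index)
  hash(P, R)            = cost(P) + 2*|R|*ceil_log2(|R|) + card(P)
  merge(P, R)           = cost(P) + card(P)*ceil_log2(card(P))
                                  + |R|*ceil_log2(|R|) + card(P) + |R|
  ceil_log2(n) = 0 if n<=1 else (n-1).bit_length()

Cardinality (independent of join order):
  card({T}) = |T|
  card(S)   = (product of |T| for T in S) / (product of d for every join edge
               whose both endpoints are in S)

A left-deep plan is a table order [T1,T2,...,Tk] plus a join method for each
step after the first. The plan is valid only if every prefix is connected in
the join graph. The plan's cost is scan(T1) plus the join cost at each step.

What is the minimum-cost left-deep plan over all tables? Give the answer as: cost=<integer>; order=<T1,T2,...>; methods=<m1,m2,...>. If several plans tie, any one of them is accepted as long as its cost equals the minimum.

cost=5120; order=A,B,C; methods=hash,hash

Selinger DP (subsets sized 1..n):
  {C}: scan cost=80, card=80
  {B}: scan cost=100, card=100
  {A}: scan cost=300, card=300
  {BC}: card=400; try (C,nl_idx)→1200, (C,hash)→1320, (B,merge)→1520, (C,merge)→1540, (B,hash)→1560, (B,nl)→8080 …(+1); best=1200 via (C,nl_idx)
  {AC}: card=12000; try (C,hash)→1720, (A,merge)→3720, (C,merge)→3940, (A,hash)→5560, (A,nl_idx)→12800, (C,nl_idx)→14400 …(+2); best=1720 via (C,hash)
  {AB}: card=2000; try (B,hash)→2000, (A,nl_idx)→3000, (A,merge)→3900, (B,merge)→4100, (A,hash)→5600, (A,nl)→30100 …(+1); best=2000 via (B,hash)
  {ABC}: card=4000; try (C,hash)→5120, (A,hash)→7000, (A,merge)→8200, (A,nl_idx)→8800, (B,hash)→15120, (C,nl_idx)→20000 …(+5); best=5120 via (C,hash)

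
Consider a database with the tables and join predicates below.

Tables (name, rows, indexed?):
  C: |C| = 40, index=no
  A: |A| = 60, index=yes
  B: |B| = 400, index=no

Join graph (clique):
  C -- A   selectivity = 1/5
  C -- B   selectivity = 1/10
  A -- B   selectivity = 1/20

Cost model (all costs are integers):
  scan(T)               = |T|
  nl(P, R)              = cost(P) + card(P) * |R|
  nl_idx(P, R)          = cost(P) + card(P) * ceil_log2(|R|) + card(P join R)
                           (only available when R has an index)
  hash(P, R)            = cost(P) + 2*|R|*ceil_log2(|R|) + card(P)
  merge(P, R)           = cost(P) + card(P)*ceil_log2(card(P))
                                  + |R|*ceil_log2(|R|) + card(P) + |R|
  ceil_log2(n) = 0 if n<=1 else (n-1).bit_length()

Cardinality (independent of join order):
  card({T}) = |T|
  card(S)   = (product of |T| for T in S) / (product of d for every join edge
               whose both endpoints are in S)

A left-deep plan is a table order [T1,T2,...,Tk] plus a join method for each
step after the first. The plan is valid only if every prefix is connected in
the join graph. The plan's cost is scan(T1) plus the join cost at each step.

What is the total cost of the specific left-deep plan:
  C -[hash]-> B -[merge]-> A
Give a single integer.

26900

step 1: scan C: cost=40, card=40
step 2: join B via hash
    card(P join B) = 40*400/(10) = 1600
    cost = 40 + 2*400*9 + 40 = 7280
step 3: join A via merge
    card(P join A) = 1600*60/(5*20) = 960
    cost = 7280 + 1600*11 + 60*6 + 1600 + 60 = 26900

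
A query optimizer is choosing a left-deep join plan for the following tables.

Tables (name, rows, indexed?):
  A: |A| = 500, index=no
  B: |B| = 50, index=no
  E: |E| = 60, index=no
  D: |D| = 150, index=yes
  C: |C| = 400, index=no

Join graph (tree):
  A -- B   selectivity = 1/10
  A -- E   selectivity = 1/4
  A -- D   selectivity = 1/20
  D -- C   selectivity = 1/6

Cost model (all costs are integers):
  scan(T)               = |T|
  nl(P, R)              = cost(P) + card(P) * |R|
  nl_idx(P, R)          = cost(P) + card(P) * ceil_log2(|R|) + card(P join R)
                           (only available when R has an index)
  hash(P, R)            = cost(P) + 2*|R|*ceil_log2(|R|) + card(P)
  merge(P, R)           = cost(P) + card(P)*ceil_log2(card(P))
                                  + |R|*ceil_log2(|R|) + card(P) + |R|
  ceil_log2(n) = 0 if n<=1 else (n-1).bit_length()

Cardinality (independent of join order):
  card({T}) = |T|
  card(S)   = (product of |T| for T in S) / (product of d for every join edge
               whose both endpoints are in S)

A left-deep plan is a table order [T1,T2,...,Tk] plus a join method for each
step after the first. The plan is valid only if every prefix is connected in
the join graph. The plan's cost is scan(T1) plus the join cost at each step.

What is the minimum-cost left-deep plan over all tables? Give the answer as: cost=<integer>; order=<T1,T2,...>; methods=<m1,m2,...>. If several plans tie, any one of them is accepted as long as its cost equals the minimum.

Selinger DP (subsets sized 1..n):
  {A}: scan cost=500, card=500
  {B}: scan cost=50, card=50
  {E}: scan cost=60, card=60
  {D}: scan cost=150, card=150
  {C}: scan cost=400, card=400
  {AB}: card=2500; try (B,hash)→1600, (A,merge)→5400, (B,merge)→5850, (A,hash)→9100, (A,nl)→25050, (B,nl)→25500; best=1600 via (B,hash)
  {AE}: card=7500; try (E,hash)→1720, (A,merge)→5480, (E,merge)→5920, (A,hash)→9120, (A,nl)→30060, (E,nl)→30500; best=1720 via (E,hash)
  {AD}: card=3750; try (D,hash)→3400, (A,merge)→6500, (D,merge)→6850, (D,nl_idx)→8250, (A,hash)→9300, (A,nl)→75150 …(+1); best=3400 via (D,hash)
  {CD}: card=10000; try (D,hash)→3200, (C,merge)→5500, (D,merge)→5750, (C,hash)→7500, (D,nl_idx)→13600, (C,nl)→60150 …(+1); best=3200 via (D,hash)
  {ABE}: card=37500; try (E,hash)→4820, (B,hash)→9820, (E,merge)→34520, (B,merge)→107070, (E,nl)→151600, (B,nl)→376720; best=4820 via (E,hash)
  {ABD}: card=18750; try (D,hash)→6500, (B,hash)→7750, (D,merge)→35450, (D,nl_idx)→40350, (B,merge)→52500, (B,nl)→190900 …(+1); best=6500 via (D,hash)
  {ADE}: card=56250; try (E,hash)→7870, (D,hash)→11620, (E,merge)→52570, (D,merge)→108070, (D,nl_idx)→117970, (E,nl)→228400 …(+1); best=7870 via (E,hash)
  {ACD}: card=250000; try (C,hash)→14350, (A,hash)→22200, (C,merge)→56150, (A,merge)→158200, (C,nl)→1503400, (A,nl)→5003200; best=14350 via (C,hash)
  {ABDE}: card=281250; try (E,hash)→25970, (D,hash)→44720, (B,hash)→64720, (E,merge)→306920, (D,nl_idx)→586070, (D,merge)→643670 …(+4); best=25970 via (E,hash)
  {ABCD}: card=1250000; try (C,hash)→32450, (B,hash)→264950, (C,merge)→310500, (B,merge)→4764700, (C,nl)→7506500, (B,nl)→12514350; best=32450 via (C,hash)
  {ACDE}: card=3750000; try (C,hash)→71320, (E,hash)→265070, (C,merge)→968120, (E,merge)→4764770, (E,nl)→15014350, (C,nl)→22507870; best=71320 via (C,hash)
  {ABCDE}: card=18750000; try (C,hash)→314420, (E,hash)→1283170, (B,hash)→3821920, (C,merge)→5654970, (E,merge)→27532870, (E,nl)→75032450 …(+3); best=314420 via (C,hash)

cost=314420; order=A,B,D,E,C; methods=hash,hash,hash,hash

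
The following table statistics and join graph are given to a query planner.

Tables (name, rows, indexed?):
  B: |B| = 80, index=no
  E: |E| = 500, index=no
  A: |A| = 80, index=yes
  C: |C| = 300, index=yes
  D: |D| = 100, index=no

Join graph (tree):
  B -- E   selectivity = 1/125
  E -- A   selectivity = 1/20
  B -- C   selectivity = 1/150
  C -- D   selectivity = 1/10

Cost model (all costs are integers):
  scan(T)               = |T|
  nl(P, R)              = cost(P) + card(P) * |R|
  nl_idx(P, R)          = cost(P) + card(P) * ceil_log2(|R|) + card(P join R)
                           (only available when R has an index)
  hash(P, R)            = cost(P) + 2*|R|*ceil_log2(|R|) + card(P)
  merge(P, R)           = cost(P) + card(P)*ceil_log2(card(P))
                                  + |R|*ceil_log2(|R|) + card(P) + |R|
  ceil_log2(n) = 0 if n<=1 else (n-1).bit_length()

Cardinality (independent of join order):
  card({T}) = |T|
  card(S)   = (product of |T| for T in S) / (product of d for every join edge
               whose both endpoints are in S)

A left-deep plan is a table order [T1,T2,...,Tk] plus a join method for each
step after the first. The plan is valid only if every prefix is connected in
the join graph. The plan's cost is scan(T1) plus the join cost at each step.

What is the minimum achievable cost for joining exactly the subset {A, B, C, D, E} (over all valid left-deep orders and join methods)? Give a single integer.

11360

Selinger DP over subsets of {A,B,C,D,E}:
  {B}: scan cost=80, card=80
  {E}: scan cost=500, card=500
  {A}: scan cost=80, card=80
  {C}: scan cost=300, card=300
  {D}: scan cost=100, card=100
  {BE}: card=320; try (B,hash)→2120, (E,merge)→5720, (B,merge)→6140, (E,hash)→9160, (E,nl)→40080, (B,nl)→40500; best=2120 via (B,hash)
  {BC}: card=160; try (C,nl_idx)→960, (B,hash)→1720, (C,merge)→3720, (B,merge)→3940, (C,hash)→5560, (C,nl)→24080 …(+1); best=960 via (C,nl_idx)
  {AE}: card=2000; try (A,hash)→2120, (E,merge)→5720, (A,nl_idx)→6000, (A,merge)→6140, (E,hash)→9160, (E,nl)→40080 …(+1); best=2120 via (A,hash)
  {CD}: card=3000; try (D,hash)→2000, (C,merge)→3900, (C,nl_idx)→4000, (D,merge)→4100, (C,hash)→5600, (C,nl)→30100 …(+1); best=2000 via (D,hash)
  {ABE}: card=1280; try (A,hash)→3560, (B,hash)→5240, (A,nl_idx)→5640, (A,merge)→5960, (B,merge)→26760, (A,nl)→27720 …(+1); best=3560 via (A,hash)
  {BCE}: card=640; try (C,nl_idx)→5640, (E,merge)→7400, (C,hash)→7840, (C,merge)→8320, (E,hash)→10120, (E,nl)→80960 …(+1); best=5640 via (C,nl_idx)
  {BCD}: card=1600; try (D,hash)→2520, (D,merge)→3200, (B,hash)→6120, (D,nl)→16960, (B,merge)→41640, (B,nl)→242000; best=2520 via (D,hash)
  {ABCE}: card=2560; try (A,hash)→7400, (C,hash)→10240, (A,nl_idx)→12680, (A,merge)→13320, (C,nl_idx)→17640, (C,merge)→21920 …(+2); best=7400 via (A,hash)
  {BCDE}: card=6400; try (D,hash)→7680, (E,hash)→13120, (D,merge)→13480, (E,merge)→26720, (D,nl)→69640, (E,nl)→802520; best=7680 via (D,hash)
  {ABCDE}: card=25600; try (D,hash)→11360, (A,hash)→15200, (D,merge)→41480, (A,nl_idx)→78080, (A,merge)→97920, (D,nl)→263400 …(+1); best=11360 via (D,hash)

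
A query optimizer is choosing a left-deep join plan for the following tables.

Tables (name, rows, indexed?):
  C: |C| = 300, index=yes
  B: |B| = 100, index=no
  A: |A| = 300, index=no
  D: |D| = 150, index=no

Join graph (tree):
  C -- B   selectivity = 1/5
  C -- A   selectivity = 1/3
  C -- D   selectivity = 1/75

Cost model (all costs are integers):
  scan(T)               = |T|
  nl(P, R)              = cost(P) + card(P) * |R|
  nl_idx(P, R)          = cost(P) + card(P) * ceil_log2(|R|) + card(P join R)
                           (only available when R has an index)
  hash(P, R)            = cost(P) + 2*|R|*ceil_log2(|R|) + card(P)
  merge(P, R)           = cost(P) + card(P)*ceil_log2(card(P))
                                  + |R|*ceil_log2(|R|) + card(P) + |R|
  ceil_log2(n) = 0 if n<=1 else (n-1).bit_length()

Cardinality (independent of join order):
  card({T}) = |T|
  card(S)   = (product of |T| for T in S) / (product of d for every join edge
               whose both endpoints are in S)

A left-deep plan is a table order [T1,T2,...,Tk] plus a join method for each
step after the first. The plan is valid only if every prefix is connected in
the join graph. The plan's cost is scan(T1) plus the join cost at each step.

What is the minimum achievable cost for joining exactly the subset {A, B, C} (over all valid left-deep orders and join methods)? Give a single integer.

Selinger DP over subsets of {A,B,C}:
  {C}: scan cost=300, card=300
  {B}: scan cost=100, card=100
  {A}: scan cost=300, card=300
  {BC}: card=6000; try (B,hash)→2000, (C,merge)→3900, (B,merge)→4100, (C,hash)→5600, (C,nl_idx)→7000, (C,nl)→30100 …(+1); best=2000 via (B,hash)
  {AC}: card=30000; try (C,hash)→6000, (A,hash)→6000, (C,merge)→6300, (A,merge)→6300, (C,nl_idx)→33000, (C,nl)→90300 …(+1); best=6000 via (C,hash)
  {ABC}: card=600000; try (A,hash)→13400, (B,hash)→37400, (A,merge)→89000, (B,merge)→486800, (A,nl)→1802000, (B,nl)→3006000; best=13400 via (A,hash)

13400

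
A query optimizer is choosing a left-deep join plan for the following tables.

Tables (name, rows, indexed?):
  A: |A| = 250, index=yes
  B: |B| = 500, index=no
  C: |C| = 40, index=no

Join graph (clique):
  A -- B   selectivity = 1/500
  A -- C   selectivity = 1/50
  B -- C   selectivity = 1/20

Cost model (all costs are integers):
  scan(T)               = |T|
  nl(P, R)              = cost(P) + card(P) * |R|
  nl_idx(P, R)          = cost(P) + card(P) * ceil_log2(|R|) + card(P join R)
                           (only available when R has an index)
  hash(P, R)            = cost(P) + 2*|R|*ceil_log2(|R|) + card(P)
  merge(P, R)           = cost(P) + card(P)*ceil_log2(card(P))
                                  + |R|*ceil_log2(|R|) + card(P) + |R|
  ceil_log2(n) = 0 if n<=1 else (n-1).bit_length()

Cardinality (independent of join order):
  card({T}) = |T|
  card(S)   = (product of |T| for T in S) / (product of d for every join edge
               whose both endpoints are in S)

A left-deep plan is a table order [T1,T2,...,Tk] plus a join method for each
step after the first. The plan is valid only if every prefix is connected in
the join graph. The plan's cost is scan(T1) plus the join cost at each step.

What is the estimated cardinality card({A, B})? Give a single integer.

Tables in S: A(250), B(500)
Edges inside S: A-B(d=500)
numerator = 250 * 500 = 125000
denominator = 500 = 500
card(S) = 125000 / 500 = 250

250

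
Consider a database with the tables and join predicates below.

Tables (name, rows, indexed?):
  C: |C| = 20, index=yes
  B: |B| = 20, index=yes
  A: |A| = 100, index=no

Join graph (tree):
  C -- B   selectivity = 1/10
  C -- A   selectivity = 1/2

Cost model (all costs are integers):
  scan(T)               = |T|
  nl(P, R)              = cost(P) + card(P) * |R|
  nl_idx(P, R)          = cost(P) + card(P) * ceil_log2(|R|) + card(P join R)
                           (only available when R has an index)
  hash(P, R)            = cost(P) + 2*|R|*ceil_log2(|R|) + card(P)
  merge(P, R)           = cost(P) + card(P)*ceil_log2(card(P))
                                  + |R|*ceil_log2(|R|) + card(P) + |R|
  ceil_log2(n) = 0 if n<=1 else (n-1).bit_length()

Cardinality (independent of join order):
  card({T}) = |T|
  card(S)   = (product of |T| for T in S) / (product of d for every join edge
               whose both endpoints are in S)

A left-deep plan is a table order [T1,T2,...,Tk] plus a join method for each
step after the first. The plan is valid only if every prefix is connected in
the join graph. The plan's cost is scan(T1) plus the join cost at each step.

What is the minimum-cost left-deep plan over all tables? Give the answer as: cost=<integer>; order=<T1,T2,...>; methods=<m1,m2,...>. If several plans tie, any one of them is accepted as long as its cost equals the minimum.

Selinger DP (subsets sized 1..n):
  {C}: scan cost=20, card=20
  {B}: scan cost=20, card=20
  {A}: scan cost=100, card=100
  {BC}: card=40; try (C,nl_idx)→160, (B,nl_idx)→160, (C,hash)→240, (B,hash)→240, (C,merge)→260, (B,merge)→260 …(+2); best=160 via (C,nl_idx)
  {AC}: card=1000; try (C,hash)→400, (A,merge)→940, (C,merge)→1020, (A,hash)→1440, (C,nl_idx)→1600, (A,nl)→2020 …(+1); best=400 via (C,hash)
  {ABC}: card=2000; try (A,merge)→1240, (B,hash)→1600, (A,hash)→1600, (A,nl)→4160, (B,nl_idx)→7400, (B,merge)→11520 …(+1); best=1240 via (A,merge)

cost=1240; order=B,C,A; methods=nl_idx,merge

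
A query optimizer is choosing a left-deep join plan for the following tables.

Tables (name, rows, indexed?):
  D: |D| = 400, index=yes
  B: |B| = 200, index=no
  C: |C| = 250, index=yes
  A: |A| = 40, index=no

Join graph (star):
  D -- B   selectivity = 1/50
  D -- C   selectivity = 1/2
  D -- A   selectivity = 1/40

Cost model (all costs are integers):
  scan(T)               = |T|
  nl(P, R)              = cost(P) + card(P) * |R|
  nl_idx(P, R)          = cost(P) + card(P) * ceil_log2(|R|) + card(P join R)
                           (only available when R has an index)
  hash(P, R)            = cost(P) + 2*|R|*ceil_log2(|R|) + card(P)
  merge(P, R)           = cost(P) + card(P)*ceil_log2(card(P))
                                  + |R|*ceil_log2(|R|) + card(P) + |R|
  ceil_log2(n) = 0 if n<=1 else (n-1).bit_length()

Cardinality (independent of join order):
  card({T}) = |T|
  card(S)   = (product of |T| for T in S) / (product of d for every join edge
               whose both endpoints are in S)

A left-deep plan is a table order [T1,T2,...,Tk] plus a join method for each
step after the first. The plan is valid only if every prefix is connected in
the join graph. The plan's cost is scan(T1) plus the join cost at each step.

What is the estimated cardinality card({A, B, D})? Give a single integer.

Tables in S: A(40), B(200), D(400)
Edges inside S: D-B(d=50), D-A(d=40)
numerator = 40 * 200 * 400 = 3200000
denominator = 50 * 40 = 2000
card(S) = 3200000 / 2000 = 1600

1600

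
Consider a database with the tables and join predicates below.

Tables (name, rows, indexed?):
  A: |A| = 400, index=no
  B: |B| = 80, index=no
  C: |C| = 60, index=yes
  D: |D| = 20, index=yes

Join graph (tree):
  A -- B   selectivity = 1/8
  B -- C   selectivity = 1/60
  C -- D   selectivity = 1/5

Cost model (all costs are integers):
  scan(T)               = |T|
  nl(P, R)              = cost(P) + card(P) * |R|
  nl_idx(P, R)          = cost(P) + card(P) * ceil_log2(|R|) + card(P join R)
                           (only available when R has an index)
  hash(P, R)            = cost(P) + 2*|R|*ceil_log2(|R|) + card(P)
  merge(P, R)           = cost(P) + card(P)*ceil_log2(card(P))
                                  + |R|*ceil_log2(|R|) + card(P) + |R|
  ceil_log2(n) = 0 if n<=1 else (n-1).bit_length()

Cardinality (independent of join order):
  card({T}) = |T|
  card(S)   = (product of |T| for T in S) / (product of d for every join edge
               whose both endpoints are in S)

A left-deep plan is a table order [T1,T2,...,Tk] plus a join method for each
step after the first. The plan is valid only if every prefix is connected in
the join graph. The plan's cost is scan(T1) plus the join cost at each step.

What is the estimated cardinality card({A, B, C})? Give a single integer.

4000

Tables in S: A(400), B(80), C(60)
Edges inside S: A-B(d=8), B-C(d=60)
numerator = 400 * 80 * 60 = 1920000
denominator = 8 * 60 = 480
card(S) = 1920000 / 480 = 4000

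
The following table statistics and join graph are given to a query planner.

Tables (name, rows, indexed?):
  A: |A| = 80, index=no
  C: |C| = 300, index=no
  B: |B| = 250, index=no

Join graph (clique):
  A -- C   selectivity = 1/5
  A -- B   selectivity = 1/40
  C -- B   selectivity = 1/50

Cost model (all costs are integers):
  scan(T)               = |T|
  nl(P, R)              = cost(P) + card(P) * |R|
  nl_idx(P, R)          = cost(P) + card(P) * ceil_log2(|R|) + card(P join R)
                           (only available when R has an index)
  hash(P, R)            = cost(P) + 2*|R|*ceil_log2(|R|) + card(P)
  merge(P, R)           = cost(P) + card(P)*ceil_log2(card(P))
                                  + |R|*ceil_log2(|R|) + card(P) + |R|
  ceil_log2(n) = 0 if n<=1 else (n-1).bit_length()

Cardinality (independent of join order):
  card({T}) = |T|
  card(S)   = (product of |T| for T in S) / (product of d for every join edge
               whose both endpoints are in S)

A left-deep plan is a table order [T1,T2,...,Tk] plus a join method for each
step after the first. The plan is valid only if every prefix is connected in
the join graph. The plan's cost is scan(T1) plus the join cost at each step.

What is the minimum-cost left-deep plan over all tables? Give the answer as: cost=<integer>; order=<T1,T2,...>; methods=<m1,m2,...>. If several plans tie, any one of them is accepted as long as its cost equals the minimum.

Selinger DP (subsets sized 1..n):
  {A}: scan cost=80, card=80
  {C}: scan cost=300, card=300
  {B}: scan cost=250, card=250
  {AC}: card=4800; try (A,hash)→1720, (C,merge)→3720, (A,merge)→3940, (C,hash)→5560, (C,nl)→24080, (A,nl)→24300; best=1720 via (A,hash)
  {AB}: card=500; try (A,hash)→1620, (B,merge)→2970, (A,merge)→3140, (B,hash)→4160, (B,nl)→20080, (A,nl)→20250; best=1620 via (A,hash)
  {BC}: card=1500; try (B,hash)→4600, (C,merge)→5500, (B,merge)→5550, (C,hash)→5900, (C,nl)→75250, (B,nl)→75300; best=4600 via (B,hash)
  {ABC}: card=600; try (A,hash)→7220, (C,hash)→7520, (C,merge)→9620, (B,hash)→10520, (A,merge)→23240, (B,merge)→71170 …(+3); best=7220 via (A,hash)

cost=7220; order=C,B,A; methods=hash,hash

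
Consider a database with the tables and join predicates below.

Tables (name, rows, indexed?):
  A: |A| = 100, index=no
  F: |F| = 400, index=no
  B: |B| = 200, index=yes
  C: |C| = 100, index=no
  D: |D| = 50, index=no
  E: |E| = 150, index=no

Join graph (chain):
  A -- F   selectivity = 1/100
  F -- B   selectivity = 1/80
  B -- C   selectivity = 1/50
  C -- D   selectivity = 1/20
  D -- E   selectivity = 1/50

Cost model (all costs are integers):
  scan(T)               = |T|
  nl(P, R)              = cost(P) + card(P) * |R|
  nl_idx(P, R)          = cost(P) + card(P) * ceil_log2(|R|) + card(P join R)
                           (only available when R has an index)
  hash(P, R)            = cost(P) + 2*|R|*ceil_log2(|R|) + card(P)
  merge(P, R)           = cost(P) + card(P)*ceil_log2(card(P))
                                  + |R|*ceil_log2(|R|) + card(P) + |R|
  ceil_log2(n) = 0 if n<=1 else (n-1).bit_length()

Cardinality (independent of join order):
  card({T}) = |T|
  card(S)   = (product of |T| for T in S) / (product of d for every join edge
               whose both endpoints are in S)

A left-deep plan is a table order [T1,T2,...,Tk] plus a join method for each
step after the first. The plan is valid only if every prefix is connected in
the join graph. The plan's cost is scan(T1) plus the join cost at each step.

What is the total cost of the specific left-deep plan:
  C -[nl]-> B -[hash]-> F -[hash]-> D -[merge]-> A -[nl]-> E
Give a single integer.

851100

step 1: scan C: cost=100, card=100
step 2: join B via nl
    card(P join B) = 100*200/(50) = 400
    cost = 100 + 100*200 = 20100
step 3: join F via hash
    card(P join F) = 400*400/(80) = 2000
    cost = 20100 + 2*400*9 + 400 = 27700
step 4: join D via hash
    card(P join D) = 2000*50/(20) = 5000
    cost = 27700 + 2*50*6 + 2000 = 30300
step 5: join A via merge
    card(P join A) = 5000*100/(100) = 5000
    cost = 30300 + 5000*13 + 100*7 + 5000 + 100 = 101100
step 6: join E via nl
    card(P join E) = 5000*150/(50) = 15000
    cost = 101100 + 5000*150 = 851100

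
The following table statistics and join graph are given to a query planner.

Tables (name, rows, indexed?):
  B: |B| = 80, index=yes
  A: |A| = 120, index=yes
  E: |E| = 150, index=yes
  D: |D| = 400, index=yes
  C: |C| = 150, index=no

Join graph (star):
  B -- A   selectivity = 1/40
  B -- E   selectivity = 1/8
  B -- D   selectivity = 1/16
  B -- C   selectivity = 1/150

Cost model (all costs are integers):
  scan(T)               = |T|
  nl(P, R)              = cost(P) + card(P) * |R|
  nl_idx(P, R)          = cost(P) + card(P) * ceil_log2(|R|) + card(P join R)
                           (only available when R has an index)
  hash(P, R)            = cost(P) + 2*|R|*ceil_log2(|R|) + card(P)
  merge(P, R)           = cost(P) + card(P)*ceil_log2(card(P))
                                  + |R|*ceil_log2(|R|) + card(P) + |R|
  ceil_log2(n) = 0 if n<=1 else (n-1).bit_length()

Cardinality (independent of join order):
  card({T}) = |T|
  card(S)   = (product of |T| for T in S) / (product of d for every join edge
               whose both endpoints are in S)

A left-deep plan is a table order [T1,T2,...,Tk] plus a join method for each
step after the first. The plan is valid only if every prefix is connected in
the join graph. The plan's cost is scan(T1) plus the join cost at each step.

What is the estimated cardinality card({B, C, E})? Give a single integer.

1500

Tables in S: B(80), C(150), E(150)
Edges inside S: B-E(d=8), B-C(d=150)
numerator = 80 * 150 * 150 = 1800000
denominator = 8 * 150 = 1200
card(S) = 1800000 / 1200 = 1500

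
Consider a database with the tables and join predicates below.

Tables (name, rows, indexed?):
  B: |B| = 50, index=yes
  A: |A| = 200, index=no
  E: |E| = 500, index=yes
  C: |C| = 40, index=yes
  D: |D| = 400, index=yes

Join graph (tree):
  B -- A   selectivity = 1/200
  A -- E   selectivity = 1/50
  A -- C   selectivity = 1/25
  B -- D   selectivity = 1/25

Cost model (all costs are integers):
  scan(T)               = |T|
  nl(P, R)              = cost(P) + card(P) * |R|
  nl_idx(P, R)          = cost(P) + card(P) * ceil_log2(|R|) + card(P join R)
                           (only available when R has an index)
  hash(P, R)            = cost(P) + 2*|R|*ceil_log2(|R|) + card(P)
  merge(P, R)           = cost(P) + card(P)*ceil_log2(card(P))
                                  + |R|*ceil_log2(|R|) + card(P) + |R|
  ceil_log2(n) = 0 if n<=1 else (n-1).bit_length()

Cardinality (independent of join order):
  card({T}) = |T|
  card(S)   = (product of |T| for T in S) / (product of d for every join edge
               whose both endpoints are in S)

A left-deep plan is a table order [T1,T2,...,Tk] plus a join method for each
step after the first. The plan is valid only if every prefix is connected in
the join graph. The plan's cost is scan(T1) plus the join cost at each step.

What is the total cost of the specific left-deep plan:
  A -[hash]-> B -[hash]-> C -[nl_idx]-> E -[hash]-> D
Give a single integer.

step 1: scan A: cost=200, card=200
step 2: join B via hash
    card(P join B) = 200*50/(200) = 50
    cost = 200 + 2*50*6 + 200 = 1000
step 3: join C via hash
    card(P join C) = 50*40/(25) = 80
    cost = 1000 + 2*40*6 + 50 = 1530
step 4: join E via nl_idx
    card(P join E) = 80*500/(50) = 800
    cost = 1530 + 80*9 + 800 = 3050
step 5: join D via hash
    card(P join D) = 800*400/(25) = 12800
    cost = 3050 + 2*400*9 + 800 = 11050

11050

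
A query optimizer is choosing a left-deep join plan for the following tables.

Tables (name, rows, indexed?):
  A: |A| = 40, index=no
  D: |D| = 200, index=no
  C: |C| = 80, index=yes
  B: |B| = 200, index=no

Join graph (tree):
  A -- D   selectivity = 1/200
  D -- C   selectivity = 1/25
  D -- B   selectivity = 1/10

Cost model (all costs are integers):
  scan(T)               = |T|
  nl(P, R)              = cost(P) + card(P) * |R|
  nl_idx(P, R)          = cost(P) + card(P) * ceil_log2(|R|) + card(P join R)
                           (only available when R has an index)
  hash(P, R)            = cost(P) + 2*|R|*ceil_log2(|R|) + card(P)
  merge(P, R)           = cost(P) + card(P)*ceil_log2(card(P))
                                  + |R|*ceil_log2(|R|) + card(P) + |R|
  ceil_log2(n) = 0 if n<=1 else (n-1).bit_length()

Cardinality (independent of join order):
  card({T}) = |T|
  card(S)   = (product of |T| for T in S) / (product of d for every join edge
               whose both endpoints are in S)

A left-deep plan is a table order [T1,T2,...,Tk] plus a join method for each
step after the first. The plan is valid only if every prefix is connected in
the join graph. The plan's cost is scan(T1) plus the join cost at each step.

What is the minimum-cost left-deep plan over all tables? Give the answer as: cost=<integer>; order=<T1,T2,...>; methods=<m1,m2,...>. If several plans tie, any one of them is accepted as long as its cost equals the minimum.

cost=4112; order=D,A,C,B; methods=hash,nl_idx,merge

Selinger DP (subsets sized 1..n):
  {A}: scan cost=40, card=40
  {D}: scan cost=200, card=200
  {C}: scan cost=80, card=80
  {B}: scan cost=200, card=200
  {AD}: card=40; try (A,hash)→880, (D,merge)→2120, (A,merge)→2280, (D,hash)→3280, (D,nl)→8040, (A,nl)→8200; best=880 via (A,hash)
  {CD}: card=640; try (C,hash)→1520, (C,nl_idx)→2240, (D,merge)→2520, (C,merge)→2640, (D,hash)→3360, (D,nl)→16080 …(+1); best=1520 via (C,hash)
  {BD}: card=4000; try (D,hash)→3600, (B,hash)→3600, (D,merge)→3800, (B,merge)→3800, (D,nl)→40200, (B,nl)→40200; best=3600 via (D,hash)
  {ACD}: card=128; try (C,nl_idx)→1288, (C,merge)→1800, (C,hash)→2040, (A,hash)→2640, (C,nl)→4080, (A,merge)→8840 …(+1); best=1288 via (C,nl_idx)
  {ABD}: card=800; try (B,merge)→2960, (B,hash)→4120, (A,hash)→8080, (B,nl)→8880, (A,merge)→55880, (A,nl)→163600; best=2960 via (B,merge)
  {BCD}: card=12800; try (B,hash)→5360, (C,hash)→8720, (B,merge)→10360, (C,nl_idx)→44400, (C,merge)→56240, (B,nl)→129520 …(+1); best=5360 via (B,hash)
  {ABCD}: card=2560; try (B,merge)→4112, (B,hash)→4616, (C,hash)→4880, (C,nl_idx)→11120, (C,merge)→12400, (A,hash)→18640 …(+4); best=4112 via (B,merge)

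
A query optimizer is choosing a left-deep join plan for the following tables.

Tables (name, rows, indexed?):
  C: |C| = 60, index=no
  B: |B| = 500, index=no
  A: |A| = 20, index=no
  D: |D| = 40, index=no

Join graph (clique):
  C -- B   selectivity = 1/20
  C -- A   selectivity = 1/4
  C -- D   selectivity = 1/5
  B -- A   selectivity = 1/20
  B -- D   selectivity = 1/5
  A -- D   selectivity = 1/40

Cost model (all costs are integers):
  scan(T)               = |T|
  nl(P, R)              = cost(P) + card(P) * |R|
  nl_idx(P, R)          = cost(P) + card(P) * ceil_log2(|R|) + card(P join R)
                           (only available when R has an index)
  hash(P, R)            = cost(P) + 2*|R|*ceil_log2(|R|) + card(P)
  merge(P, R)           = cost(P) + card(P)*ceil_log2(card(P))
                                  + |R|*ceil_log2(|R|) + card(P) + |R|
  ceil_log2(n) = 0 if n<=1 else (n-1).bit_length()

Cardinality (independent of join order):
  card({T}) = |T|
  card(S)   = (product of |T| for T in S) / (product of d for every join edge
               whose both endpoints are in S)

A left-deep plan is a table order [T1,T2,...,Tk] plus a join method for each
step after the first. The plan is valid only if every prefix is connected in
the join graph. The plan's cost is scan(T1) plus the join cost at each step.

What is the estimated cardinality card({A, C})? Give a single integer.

300

Tables in S: A(20), C(60)
Edges inside S: C-A(d=4)
numerator = 20 * 60 = 1200
denominator = 4 = 4
card(S) = 1200 / 4 = 300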